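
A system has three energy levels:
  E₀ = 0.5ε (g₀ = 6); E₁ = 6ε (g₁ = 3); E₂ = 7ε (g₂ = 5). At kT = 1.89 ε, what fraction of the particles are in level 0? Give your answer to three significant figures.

Eᵢ/kT = 0.26455, 3.1746, 3.7037.
Z = Σ gᵢe^(−Eᵢ/kT) = 6·e^(−0.26455) + 3·e^(−3.1746) + 5·e^(−3.7037) = 4.6053 + 0.12543 + 0.12316 = 4.8539.
P₀ = g₀ e^(−E₀/kT) / Z = 4.6053/4.8539 = 0.949.

0.949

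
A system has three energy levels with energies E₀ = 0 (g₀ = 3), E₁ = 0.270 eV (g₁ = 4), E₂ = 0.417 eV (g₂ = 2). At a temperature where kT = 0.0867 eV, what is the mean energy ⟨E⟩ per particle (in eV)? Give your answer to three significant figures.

0.0171 eV

Eᵢ/kT = 0, 3.1142, 4.8097.
Z = Σ gᵢe^(−Eᵢ/kT) = 3·e^(−0) + 4·e^(−3.1142) + 2·e^(−4.8097) = 3.0000 + 0.17766 + 0.016301 = 3.1940.
⟨E⟩ = Σ Eᵢ gᵢe^(−Eᵢ/kT) / Z = (0·3.0000 + 0.270·0.17766 + 0.417·0.016301) / 3.1940 = 0.0171 eV.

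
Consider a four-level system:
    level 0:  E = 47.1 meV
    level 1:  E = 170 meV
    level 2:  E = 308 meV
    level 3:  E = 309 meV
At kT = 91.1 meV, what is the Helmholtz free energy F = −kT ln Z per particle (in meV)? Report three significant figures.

18.2 meV

Eᵢ/kT = 0.51701, 1.8661, 3.3809, 3.3919.
Z = Σ e^(−Eᵢ/kT) = e^(−0.51701) + e^(−1.8661) + e^(−3.3809) + e^(−3.3919) = 0.59630 + 0.15473 + 0.034017 + 0.033645 = 0.81869.
F = −kT ln Z = −91.1 × ln(0.81869) = −91.1 × -0.20005 = 18.2 meV.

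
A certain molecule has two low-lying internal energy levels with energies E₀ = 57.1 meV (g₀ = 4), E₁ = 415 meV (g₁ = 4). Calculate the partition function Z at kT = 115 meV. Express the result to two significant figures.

Eᵢ/kT = 0.4965, 3.609.
Z = Σ gᵢe^(−Eᵢ/kT) = 4·e^(−0.4965) + 4·e^(−3.609) = 2.435 + 0.1083 = 2.543.

Z = 2.5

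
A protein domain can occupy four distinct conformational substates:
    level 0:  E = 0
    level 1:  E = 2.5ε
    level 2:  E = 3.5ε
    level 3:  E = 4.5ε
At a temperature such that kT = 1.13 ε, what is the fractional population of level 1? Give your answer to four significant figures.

0.09328

Eᵢ/kT = 0, 2.21239, 3.09735, 3.98230.
Z = Σ e^(−Eᵢ/kT) = e^(−0) + e^(−2.21239) + e^(−3.09735) + e^(−3.98230) = 1.00000 + 0.109439 + 0.0451687 + 0.0186427 = 1.17325.
P₁ = e^(−E₁/kT) / Z = 0.109439/1.17325 = 0.09328.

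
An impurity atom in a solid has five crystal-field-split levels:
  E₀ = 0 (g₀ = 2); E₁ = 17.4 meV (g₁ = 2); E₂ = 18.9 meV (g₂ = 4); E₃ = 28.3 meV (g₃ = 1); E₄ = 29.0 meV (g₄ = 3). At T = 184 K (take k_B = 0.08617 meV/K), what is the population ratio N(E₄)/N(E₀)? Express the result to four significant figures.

0.2409

k_BT = 0.08617 × 184 K = 15.8553 meV.
n₄/n₀ = (g₄/g₀) exp[−(E₄−E₀)/kT] = (3/2) × exp(−(29.0 meV)/(15.8553 meV)) = (3/2) × exp(-1.82904) = 0.2409.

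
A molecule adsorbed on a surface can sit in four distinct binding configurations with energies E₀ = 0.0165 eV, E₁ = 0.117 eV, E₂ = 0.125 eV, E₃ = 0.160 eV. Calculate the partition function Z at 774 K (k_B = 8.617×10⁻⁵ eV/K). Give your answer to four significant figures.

k_BT = 8.617×10⁻⁵ × 774 K = 0.0666956 eV.
Eᵢ/kT = 0.247393, 1.75424, 1.87419, 2.39896.
Z = Σ e^(−Eᵢ/kT) = e^(−0.247393) + e^(−1.75424) + e^(−1.87419) + e^(−2.39896) = 0.780834 + 0.173039 + 0.153479 + 0.0908123 = 1.19816.

Z = 1.198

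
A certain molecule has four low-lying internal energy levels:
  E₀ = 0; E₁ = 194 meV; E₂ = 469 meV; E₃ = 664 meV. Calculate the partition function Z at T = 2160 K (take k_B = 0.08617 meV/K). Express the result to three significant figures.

Z = 1.46

k_BT = 0.08617 × 2160 K = 186.13 meV.
Eᵢ/kT = 0, 1.0423, 2.5197, 3.5674.
Z = Σ e^(−Eᵢ/kT) = e^(−0) + e^(−1.0423) + e^(−2.5197) + e^(−3.5674) = 1.0000 + 0.35264 + 0.080484 + 0.028229 = 1.4614.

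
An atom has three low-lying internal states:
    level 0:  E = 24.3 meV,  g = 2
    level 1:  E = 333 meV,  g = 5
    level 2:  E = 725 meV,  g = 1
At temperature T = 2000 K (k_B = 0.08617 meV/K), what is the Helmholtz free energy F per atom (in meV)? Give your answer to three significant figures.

-156 meV

k_BT = 0.08617 × 2000 K = 172.34 meV.
Eᵢ/kT = 0.14100, 1.9322, 4.2068.
Z = Σ gᵢe^(−Eᵢ/kT) = 2·e^(−0.14100) + 5·e^(−1.9322) + 1·e^(−4.2068) = 1.7370 + 0.72415 + 0.014894 = 2.4760.
F = −kT ln Z = −172.34 × ln(2.4760) = −172.34 × 0.90664 = -156 meV.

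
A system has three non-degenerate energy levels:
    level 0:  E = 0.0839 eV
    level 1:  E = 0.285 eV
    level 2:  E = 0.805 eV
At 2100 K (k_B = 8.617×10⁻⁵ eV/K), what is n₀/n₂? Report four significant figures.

53.78

k_BT = 8.617×10⁻⁵ × 2100 K = 0.180957 eV.
n₀/n₂ = exp[−(E₀−E₂)/kT] = exp(−(-0.7211 eV)/(0.180957 eV)) = exp(3.98492) = 53.78.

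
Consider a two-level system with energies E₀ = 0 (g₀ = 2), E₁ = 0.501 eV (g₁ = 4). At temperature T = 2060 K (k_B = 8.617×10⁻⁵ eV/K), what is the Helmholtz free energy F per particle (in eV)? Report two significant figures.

k_BT = 8.617×10⁻⁵ × 2060 K = 0.1775 eV.
Eᵢ/kT = 0, 2.823.
Z = Σ gᵢe^(−Eᵢ/kT) = 2·e^(−0) + 4·e^(−2.823) = 2.000 + 0.2377 = 2.238.
F = −kT ln Z = −0.1775 × ln(2.238) = −0.1775 × 0.8056 = -0.14 eV.

-0.14 eV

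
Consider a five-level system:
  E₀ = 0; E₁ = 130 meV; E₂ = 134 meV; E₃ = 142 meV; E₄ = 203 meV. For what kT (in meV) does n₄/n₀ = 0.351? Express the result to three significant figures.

n₄/n₀ = exp[−(E₄−E₀)/kT] = 0.351.
⇒ (E₄−E₀)/kT = ln(1/0.351) = ln(2.8490) = 1.0470.
kT = 203 meV / 1.0470 = 194 meV.

194 meV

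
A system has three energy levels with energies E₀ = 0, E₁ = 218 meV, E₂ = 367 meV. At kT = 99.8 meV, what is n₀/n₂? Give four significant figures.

n₀/n₂ = exp[−(E₀−E₂)/kT] = exp(−(-367 meV)/(99.8 meV)) = exp(3.67735) = 39.54.

39.54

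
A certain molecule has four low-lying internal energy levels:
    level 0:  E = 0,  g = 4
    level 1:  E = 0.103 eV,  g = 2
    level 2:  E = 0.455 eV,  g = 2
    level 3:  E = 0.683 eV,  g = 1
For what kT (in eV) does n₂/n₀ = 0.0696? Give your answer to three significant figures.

n₂/n₀ = (g₂/g₀) exp[−(E₂−E₀)/kT] = 0.0696.
⇒ (E₂−E₀)/kT = ln((2/4)/0.0696) = ln(7.1839) = 1.9718.
kT = 0.455 eV / 1.9718 = 0.231 eV.

0.231 eV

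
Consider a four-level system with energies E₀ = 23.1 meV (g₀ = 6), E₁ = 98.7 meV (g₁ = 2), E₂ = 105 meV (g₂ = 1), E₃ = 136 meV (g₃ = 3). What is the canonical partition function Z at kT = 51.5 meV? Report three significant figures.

Z = 4.47

Eᵢ/kT = 0.44854, 1.9165, 2.0388, 2.6408.
Z = Σ gᵢe^(−Eᵢ/kT) = 6·e^(−0.44854) + 2·e^(−1.9165) + 1·e^(−2.0388) + 3·e^(−2.6408) = 3.8314 + 0.29424 + 0.13018 + 0.21391 = 4.4697.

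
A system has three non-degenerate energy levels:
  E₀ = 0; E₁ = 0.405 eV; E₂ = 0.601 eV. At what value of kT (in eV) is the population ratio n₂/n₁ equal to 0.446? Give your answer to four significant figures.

0.2427 eV

n₂/n₁ = exp[−(E₂−E₁)/kT] = 0.446.
⇒ (E₂−E₁)/kT = ln(1/0.446) = ln(2.24215) = 0.807435.
kT = 0.196 eV / 0.807435 = 0.2427 eV.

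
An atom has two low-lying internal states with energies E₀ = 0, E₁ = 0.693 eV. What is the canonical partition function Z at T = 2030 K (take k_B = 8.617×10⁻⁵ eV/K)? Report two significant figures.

Z = 1.0

k_BT = 8.617×10⁻⁵ × 2030 K = 0.1749 eV.
Eᵢ/kT = 0, 3.962.
Z = Σ e^(−Eᵢ/kT) = e^(−0) + e^(−3.962) = 1.000 + 0.01903 = 1.019.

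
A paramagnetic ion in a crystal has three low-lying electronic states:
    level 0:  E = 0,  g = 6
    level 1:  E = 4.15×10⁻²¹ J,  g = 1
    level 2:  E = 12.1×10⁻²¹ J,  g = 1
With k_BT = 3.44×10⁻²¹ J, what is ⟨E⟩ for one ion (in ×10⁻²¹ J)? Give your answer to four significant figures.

Eᵢ/kT = 0, 1.20640, 3.51744.
Z = Σ gᵢe^(−Eᵢ/kT) = 6·e^(−0) + 1·e^(−1.20640) + 1·e^(−3.51744) = 6.00000 + 0.299273 + 0.0296753 = 6.32895.
⟨E⟩ = Σ Eᵢ gᵢe^(−Eᵢ/kT) / Z = (0·6.00000 + 4.15·0.299273 + 12.1·0.0296753) / 6.32895 = 0.2530 ×10⁻²¹ J.

0.2530 ×10⁻²¹ J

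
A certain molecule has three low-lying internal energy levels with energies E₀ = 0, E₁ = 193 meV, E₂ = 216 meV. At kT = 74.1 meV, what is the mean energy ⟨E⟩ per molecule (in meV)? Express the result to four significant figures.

Eᵢ/kT = 0, 2.60459, 2.91498.
Z = Σ e^(−Eᵢ/kT) = e^(−0) + e^(−2.60459) + e^(−2.91498) = 1.00000 + 0.0739334 + 0.0542051 = 1.12814.
⟨E⟩ = Σ Eᵢ e^(−Eᵢ/kT) / Z = (0·1.00000 + 193·0.0739334 + 216·0.0542051) / 1.12814 = 23.03 meV.

23.03 meV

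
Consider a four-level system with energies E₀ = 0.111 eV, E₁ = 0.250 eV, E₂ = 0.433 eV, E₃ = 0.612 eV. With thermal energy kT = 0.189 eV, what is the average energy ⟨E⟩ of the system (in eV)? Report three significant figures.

Eᵢ/kT = 0.58730, 1.3228, 2.2910, 3.2381.
Z = Σ e^(−Eᵢ/kT) = e^(−0.58730) + e^(−1.3228) + e^(−2.2910) + e^(−3.2381) = 0.55583 + 0.26639 + 0.10117 + 0.039238 = 0.96263.
⟨E⟩ = Σ Eᵢ e^(−Eᵢ/kT) / Z = (0.111·0.55583 + 0.250·0.26639 + 0.433·0.10117 + 0.612·0.039238) / 0.96263 = 0.204 eV.

0.204 eV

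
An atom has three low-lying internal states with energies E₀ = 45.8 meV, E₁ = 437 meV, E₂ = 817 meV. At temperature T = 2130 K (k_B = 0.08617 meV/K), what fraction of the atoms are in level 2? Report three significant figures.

k_BT = 0.08617 × 2130 K = 183.54 meV.
Eᵢ/kT = 0.24954, 2.3810, 4.4513.
Z = Σ e^(−Eᵢ/kT) = e^(−0.24954) + e^(−2.3810) + e^(−4.4513) = 0.77916 + 0.092458 + 0.011663 = 0.88328.
P₂ = e^(−E₂/kT) / Z = 0.011663/0.88328 = 0.0132.

0.0132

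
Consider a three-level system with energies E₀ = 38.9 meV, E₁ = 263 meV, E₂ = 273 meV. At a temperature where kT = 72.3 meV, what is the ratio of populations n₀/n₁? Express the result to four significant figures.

n₀/n₁ = exp[−(E₀−E₁)/kT] = exp(−(-224.1 meV)/(72.3 meV)) = exp(3.09959) = 22.19.

22.19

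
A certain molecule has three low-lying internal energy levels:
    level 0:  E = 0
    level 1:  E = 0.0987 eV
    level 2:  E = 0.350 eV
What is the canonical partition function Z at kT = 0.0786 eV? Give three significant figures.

Eᵢ/kT = 0, 1.2557, 4.4529.
Z = Σ e^(−Eᵢ/kT) = e^(−0) + e^(−1.2557) + e^(−4.4529) = 1.0000 + 0.28488 + 0.011645 = 1.2965.

Z = 1.30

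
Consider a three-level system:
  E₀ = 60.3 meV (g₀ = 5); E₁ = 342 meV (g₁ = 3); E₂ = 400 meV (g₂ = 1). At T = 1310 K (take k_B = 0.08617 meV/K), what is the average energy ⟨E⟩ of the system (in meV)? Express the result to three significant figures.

76.6 meV

k_BT = 0.08617 × 1310 K = 112.88 meV.
Eᵢ/kT = 0.53420, 3.0298, 3.5436.
Z = Σ gᵢe^(−Eᵢ/kT) = 5·e^(−0.53420) + 3·e^(−3.0298) + 1·e^(−3.5436) = 2.9307 + 0.14498 + 0.028909 = 3.1046.
⟨E⟩ = Σ Eᵢ gᵢe^(−Eᵢ/kT) / Z = (60.3·2.9307 + 342·0.14498 + 400·0.028909) / 3.1046 = 76.6 meV.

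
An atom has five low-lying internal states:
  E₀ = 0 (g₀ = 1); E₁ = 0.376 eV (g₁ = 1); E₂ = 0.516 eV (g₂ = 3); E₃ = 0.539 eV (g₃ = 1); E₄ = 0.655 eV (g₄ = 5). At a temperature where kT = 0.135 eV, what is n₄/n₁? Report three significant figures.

0.633

n₄/n₁ = (g₄/g₁) exp[−(E₄−E₁)/kT] = (5/1) × exp(−(0.279 eV)/(0.135 eV)) = (5/1) × exp(-2.0667) = 0.633.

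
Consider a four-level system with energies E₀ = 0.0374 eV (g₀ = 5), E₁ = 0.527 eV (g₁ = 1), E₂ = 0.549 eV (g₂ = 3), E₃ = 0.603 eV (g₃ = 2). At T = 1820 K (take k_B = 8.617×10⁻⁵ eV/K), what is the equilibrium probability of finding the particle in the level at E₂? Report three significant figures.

k_BT = 8.617×10⁻⁵ × 1820 K = 0.15683 eV.
Eᵢ/kT = 0.23847, 3.3603, 3.5006, 3.8449.
Z = Σ gᵢe^(−Eᵢ/kT) = 5·e^(−0.23847) + 1·e^(−3.3603) + 3·e^(−3.5006) + 2·e^(−3.8449) = 3.9392 + 0.034725 + 0.090538 + 0.042777 = 4.1072.
P₂ = g₂ e^(−E₂/kT) / Z = 0.090538/4.1072 = 0.0220.

0.0220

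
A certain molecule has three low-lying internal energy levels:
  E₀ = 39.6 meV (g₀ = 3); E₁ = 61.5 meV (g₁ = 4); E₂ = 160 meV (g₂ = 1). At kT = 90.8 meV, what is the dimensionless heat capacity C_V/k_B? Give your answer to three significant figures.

0.0714

Eᵢ/kT = 0.43612, 0.67731, 1.7621.
Z = Σ gᵢe^(−Eᵢ/kT) = 3·e^(−0.43612) + 4·e^(−0.67731) + 1·e^(−1.7621) = 1.9396 + 2.0319 + 0.17168 = 4.1432.
⟨E⟩ = 55.329 meV, ⟨E²⟩ = 3649.8 meV².
C_V/k_B = (⟨E²⟩ − ⟨E⟩²)/(kT)² = (3649.8 − 3061.3)/8244.6 = 0.0714.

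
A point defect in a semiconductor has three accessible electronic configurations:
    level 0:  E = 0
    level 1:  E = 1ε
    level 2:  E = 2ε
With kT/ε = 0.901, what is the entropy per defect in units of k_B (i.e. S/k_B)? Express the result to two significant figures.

0.79

Eᵢ/kT = 0, 1.110, 2.220.
Z = Σ e^(−Eᵢ/kT) = e^(−0) + e^(−1.110) + e^(−2.220) = 1.000 + 0.3296 + 0.1086 = 1.438.
⟨E⟩ = Σ EᵢPᵢ = 0.3803 ε.
S/k_B = ln Z + ⟨E⟩/kT = ln(1.438) + 0.3803/0.901 = 0.3633 + 0.4221 = 0.79.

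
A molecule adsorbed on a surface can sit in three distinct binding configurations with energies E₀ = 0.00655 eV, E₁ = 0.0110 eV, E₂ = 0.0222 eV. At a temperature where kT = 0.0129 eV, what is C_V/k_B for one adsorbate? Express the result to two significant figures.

0.17

Eᵢ/kT = 0.5078, 0.8527, 1.721.
Z = Σ e^(−Eᵢ/kT) = e^(−0.5078) + e^(−0.8527) + e^(−1.721) = 0.6018 + 0.4263 + 0.1789 = 1.207.
⟨E⟩ = 0.01044 eV, ⟨E²⟩ = 0.0001372 eV².
C_V/k_B = (⟨E²⟩ − ⟨E⟩²)/(kT)² = (0.0001372 − 0.0001090)/0.0001664 = 0.17.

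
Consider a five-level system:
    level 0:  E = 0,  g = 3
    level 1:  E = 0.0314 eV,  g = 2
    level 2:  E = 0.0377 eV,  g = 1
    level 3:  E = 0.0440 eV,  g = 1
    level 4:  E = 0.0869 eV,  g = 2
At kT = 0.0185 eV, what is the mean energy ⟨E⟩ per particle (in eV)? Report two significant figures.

Eᵢ/kT = 0, 1.697, 2.038, 2.378, 4.697.
Z = Σ gᵢe^(−Eᵢ/kT) = 3·e^(−0) + 2·e^(−1.697) + 1·e^(−2.038) + 1·e^(−2.378) + 2·e^(−4.697) = 3.000 + 0.3665 + 0.1303 + 0.09274 + 0.01825 = 3.608.
⟨E⟩ = Σ Eᵢ gᵢe^(−Eᵢ/kT) / Z = (0·3.000 + 0.0314·0.3665 + 0.0377·0.1303 + 0.0440·0.09274 + 0.0869·0.01825) / 3.608 = 0.0061 eV.

0.0061 eV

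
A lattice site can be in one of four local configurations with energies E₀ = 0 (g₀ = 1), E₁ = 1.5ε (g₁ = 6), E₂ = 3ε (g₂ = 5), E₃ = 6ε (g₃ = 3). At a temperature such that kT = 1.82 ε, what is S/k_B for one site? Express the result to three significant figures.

Eᵢ/kT = 0, 0.82418, 1.6484, 3.2967.
Z = Σ gᵢe^(−Eᵢ/kT) = 1·e^(−0) + 6·e^(−0.82418) + 5·e^(−1.6484) + 3·e^(−3.2967) = 1.0000 + 2.6316 + 0.96179 + 0.11102 = 4.7044.
⟨E⟩ = Σ EᵢPᵢ = 1.5940 ε.
S/k_B = ln Z + ⟨E⟩/kT = ln(4.7044) + 1.5940/1.82 = 1.5485 + 0.87582 = 2.42.

2.42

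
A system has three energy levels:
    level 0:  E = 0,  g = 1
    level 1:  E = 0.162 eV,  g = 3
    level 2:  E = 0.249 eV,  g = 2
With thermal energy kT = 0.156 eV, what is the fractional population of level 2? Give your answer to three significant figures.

0.164

Eᵢ/kT = 0, 1.0385, 1.5962.
Z = Σ gᵢe^(−Eᵢ/kT) = 1·e^(−0) + 3·e^(−1.0385) + 2·e^(−1.5962) = 1.0000 + 1.0620 + 0.40533 = 2.4673.
P₂ = g₂ e^(−E₂/kT) / Z = 0.40533/2.4673 = 0.164.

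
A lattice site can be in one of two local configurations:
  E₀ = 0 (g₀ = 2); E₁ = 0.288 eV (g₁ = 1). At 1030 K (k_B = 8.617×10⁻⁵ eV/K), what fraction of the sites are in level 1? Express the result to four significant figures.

0.01911

k_BT = 8.617×10⁻⁵ × 1030 K = 0.0887551 eV.
Eᵢ/kT = 0, 3.24488.
Z = Σ gᵢe^(−Eᵢ/kT) = 2·e^(−0) + 1·e^(−3.24488) = 2.00000 + 0.0389732 = 2.03897.
P₁ = g₁ e^(−E₁/kT) / Z = 0.0389732/2.03897 = 0.01911.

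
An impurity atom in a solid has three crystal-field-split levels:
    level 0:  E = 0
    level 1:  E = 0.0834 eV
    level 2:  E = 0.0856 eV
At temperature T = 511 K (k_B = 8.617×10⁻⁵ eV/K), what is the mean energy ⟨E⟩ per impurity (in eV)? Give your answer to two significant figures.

0.019 eV

k_BT = 8.617×10⁻⁵ × 511 K = 0.04403 eV.
Eᵢ/kT = 0, 1.894, 1.944.
Z = Σ e^(−Eᵢ/kT) = e^(−0) + e^(−1.894) + e^(−1.944) = 1.000 + 0.1505 + 0.1431 = 1.294.
⟨E⟩ = Σ Eᵢ e^(−Eᵢ/kT) / Z = (0·1.000 + 0.0834·0.1505 + 0.0856·0.1431) / 1.294 = 0.019 eV.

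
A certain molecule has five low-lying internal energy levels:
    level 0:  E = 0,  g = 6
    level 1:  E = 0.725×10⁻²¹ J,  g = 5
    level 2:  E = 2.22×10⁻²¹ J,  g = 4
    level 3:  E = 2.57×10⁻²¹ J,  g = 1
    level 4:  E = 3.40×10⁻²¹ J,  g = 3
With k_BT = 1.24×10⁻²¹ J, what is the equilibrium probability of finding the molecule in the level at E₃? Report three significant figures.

Eᵢ/kT = 0, 0.58468, 1.7903, 2.0726, 2.7419.
Z = Σ gᵢe^(−Eᵢ/kT) = 6·e^(−0) + 5·e^(−0.58468) + 4·e^(−1.7903) + 1·e^(−2.0726) + 3·e^(−2.7419) = 6.0000 + 2.7864 + 0.66764 + 0.12586 + 0.19334 = 9.7732.
P₃ = g₃ e^(−E₃/kT) / Z = 0.12586/9.7732 = 0.0129.

0.0129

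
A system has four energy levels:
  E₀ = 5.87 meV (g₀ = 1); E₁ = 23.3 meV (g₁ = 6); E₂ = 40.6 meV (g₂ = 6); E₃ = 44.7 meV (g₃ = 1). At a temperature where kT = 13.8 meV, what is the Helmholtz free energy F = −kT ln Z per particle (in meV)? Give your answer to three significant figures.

Eᵢ/kT = 0.42536, 1.6884, 2.9420, 3.2391.
Z = Σ gᵢe^(−Eᵢ/kT) = 1·e^(−0.42536) + 6·e^(−1.6884) + 6·e^(−2.9420) + 1·e^(−3.2391) = 0.65353 + 1.1089 + 0.31656 + 0.039199 = 2.1182.
F = −kT ln Z = −13.8 × ln(2.1182) = −13.8 × 0.75057 = -10.4 meV.

-10.4 meV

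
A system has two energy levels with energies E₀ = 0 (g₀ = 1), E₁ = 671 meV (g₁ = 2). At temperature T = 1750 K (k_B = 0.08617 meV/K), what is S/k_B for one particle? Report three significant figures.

k_BT = 0.08617 × 1750 K = 150.80 meV.
Eᵢ/kT = 0, 4.4496.
Z = Σ gᵢe^(−Eᵢ/kT) = 1·e^(−0) + 2·e^(−4.4496) = 1.0000 + 0.023366 = 1.0234.
⟨E⟩ = Σ EᵢPᵢ = 15.320 meV.
S/k_B = ln Z + ⟨E⟩/kT = ln(1.0234) + 15.320/150.80 = 0.023130 + 0.10159 = 0.125.

0.125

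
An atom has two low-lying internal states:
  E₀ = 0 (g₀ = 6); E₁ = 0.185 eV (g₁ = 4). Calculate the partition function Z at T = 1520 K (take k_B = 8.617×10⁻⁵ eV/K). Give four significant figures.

k_BT = 8.617×10⁻⁵ × 1520 K = 0.130978 eV.
Eᵢ/kT = 0, 1.41245.
Z = Σ gᵢe^(−Eᵢ/kT) = 6·e^(−0) + 4·e^(−1.41245) = 6.00000 + 0.974183 = 6.97418.

Z = 6.974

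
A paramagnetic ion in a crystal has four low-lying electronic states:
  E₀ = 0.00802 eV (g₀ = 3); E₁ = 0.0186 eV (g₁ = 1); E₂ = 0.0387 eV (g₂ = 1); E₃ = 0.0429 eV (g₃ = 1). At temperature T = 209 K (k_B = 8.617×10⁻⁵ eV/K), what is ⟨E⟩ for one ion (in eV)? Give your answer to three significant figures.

0.0123 eV

k_BT = 8.617×10⁻⁵ × 209 K = 0.018010 eV.
Eᵢ/kT = 0.44531, 1.0328, 2.1488, 2.3820.
Z = Σ gᵢe^(−Eᵢ/kT) = 3·e^(−0.44531) + 1·e^(−1.0328) + 1·e^(−2.1488) + 1·e^(−2.3820) = 1.9219 + 0.35601 + 0.11662 + 0.092366 = 2.4869.
⟨E⟩ = Σ Eᵢ gᵢe^(−Eᵢ/kT) / Z = (0.00802·1.9219 + 0.0186·0.35601 + 0.0387·0.11662 + 0.0429·0.092366) / 2.4869 = 0.0123 eV.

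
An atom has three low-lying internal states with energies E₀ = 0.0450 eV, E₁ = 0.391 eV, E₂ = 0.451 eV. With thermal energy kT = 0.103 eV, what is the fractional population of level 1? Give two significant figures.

0.033

Eᵢ/kT = 0.4369, 3.796, 4.379.
Z = Σ e^(−Eᵢ/kT) = e^(−0.4369) + e^(−3.796) + e^(−4.379) = 0.6460 + 0.02246 + 0.01254 = 0.6810.
P₁ = e^(−E₁/kT) / Z = 0.02246/0.6810 = 0.033.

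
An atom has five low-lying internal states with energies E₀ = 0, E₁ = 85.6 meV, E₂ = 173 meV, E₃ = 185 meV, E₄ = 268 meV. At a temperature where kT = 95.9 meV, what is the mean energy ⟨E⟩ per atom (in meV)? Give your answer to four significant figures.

Eᵢ/kT = 0, 0.892596, 1.80396, 1.92909, 2.79458.
Z = Σ e^(−Eᵢ/kT) = e^(−0) + e^(−0.892596) + e^(−1.80396) + e^(−1.92909) + e^(−2.79458) = 1.00000 + 0.409591 + 0.164646 + 0.145280 + 0.0611405 = 1.78066.
⟨E⟩ = Σ Eᵢ e^(−Eᵢ/kT) / Z = (0·1.00000 + 85.6·0.409591 + 173·0.164646 + 185·0.145280 + 268·0.0611405) / 1.78066 = 59.98 meV.

59.98 meV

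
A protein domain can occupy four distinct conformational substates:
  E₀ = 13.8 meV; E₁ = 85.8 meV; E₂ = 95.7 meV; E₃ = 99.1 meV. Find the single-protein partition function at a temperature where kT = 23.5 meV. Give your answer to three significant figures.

Eᵢ/kT = 0.58723, 3.6511, 4.0723, 4.2170.
Z = Σ e^(−Eᵢ/kT) = e^(−0.58723) + e^(−3.6511) + e^(−4.0723) + e^(−4.2170) = 0.55586 + 0.025963 + 0.017038 + 0.014743 = 0.61360.

Z = 0.614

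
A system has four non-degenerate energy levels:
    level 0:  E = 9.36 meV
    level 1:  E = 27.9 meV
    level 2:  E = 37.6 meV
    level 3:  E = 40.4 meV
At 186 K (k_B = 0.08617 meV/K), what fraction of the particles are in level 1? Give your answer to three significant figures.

0.193

k_BT = 0.08617 × 186 K = 16.028 meV.
Eᵢ/kT = 0.58398, 1.7407, 2.3459, 2.5206.
Z = Σ e^(−Eᵢ/kT) = e^(−0.58398) + e^(−1.7407) + e^(−2.3459) + e^(−2.5206) = 0.55767 + 0.17540 + 0.095761 + 0.080411 = 0.90924.
P₁ = e^(−E₁/kT) / Z = 0.17540/0.90924 = 0.193.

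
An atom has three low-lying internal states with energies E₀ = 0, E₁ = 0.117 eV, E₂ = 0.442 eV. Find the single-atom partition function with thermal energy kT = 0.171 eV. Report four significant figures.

Eᵢ/kT = 0, 0.684211, 2.58480.
Z = Σ e^(−Eᵢ/kT) = e^(−0) + e^(−0.684211) + e^(−2.58480) = 1.00000 + 0.504488 + 0.0754112 = 1.57990.

Z = 1.580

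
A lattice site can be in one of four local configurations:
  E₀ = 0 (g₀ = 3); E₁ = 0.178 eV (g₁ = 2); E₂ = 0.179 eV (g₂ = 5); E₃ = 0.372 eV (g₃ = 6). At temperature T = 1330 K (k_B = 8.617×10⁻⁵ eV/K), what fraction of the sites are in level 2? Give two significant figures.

k_BT = 8.617×10⁻⁵ × 1330 K = 0.1146 eV.
Eᵢ/kT = 0, 1.553, 1.562, 3.246.
Z = Σ gᵢe^(−Eᵢ/kT) = 3·e^(−0) + 2·e^(−1.553) + 5·e^(−1.562) + 6·e^(−3.246) = 3.000 + 0.4232 + 1.049 + 0.2336 = 4.706.
P₂ = g₂ e^(−E₂/kT) / Z = 1.049/4.706 = 0.22.

0.22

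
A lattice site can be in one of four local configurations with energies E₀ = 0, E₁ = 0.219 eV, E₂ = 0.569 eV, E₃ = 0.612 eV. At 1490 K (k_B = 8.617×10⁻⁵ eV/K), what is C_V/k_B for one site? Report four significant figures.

k_BT = 8.617×10⁻⁵ × 1490 K = 0.128393 eV.
Eᵢ/kT = 0, 1.70570, 4.43171, 4.76662.
Z = Σ e^(−Eᵢ/kT) = e^(−0) + e^(−1.70570) + e^(−4.43171) + e^(−4.76662) = 1.00000 + 0.181645 + 0.0118941 + 0.00850909 = 1.20205.
⟨E⟩ = 0.0430561 eV, ⟨E²⟩ = 0.0131024 eV².
C_V/k_B = (⟨E²⟩ − ⟨E⟩²)/(kT)² = (0.0131024 − 0.00185383)/0.0164848 = 0.6824.

0.6824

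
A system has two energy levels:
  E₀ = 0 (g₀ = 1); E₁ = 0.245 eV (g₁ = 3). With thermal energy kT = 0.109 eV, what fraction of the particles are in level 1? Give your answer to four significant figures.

0.2407

Eᵢ/kT = 0, 2.24771.
Z = Σ gᵢe^(−Eᵢ/kT) = 1·e^(−0) + 3·e^(−2.24771) = 1.00000 + 0.316923 = 1.31692.
P₁ = g₁ e^(−E₁/kT) / Z = 0.316923/1.31692 = 0.2407.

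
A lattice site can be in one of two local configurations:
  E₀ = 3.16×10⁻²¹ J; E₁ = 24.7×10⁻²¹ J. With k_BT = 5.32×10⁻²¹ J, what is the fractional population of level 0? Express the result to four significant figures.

Eᵢ/kT = 0.593985, 4.64286.
Z = Σ e^(−Eᵢ/kT) = e^(−0.593985) + e^(−4.64286) = 0.552123 + 0.00963012 = 0.561753.
P₀ = e^(−E₀/kT) / Z = 0.552123/0.561753 = 0.9829.

0.9829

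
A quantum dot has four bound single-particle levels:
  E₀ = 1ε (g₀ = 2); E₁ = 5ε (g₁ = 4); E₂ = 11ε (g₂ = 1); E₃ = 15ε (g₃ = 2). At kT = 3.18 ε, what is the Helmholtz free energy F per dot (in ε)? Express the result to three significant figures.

-2.70 ε

Eᵢ/kT = 0.31447, 1.5723, 3.4591, 4.7170.
Z = Σ gᵢe^(−Eᵢ/kT) = 2·e^(−0.31447) + 4·e^(−1.5723) + 1·e^(−3.4591) + 2·e^(−4.7170) = 1.4604 + 0.83027 + 0.031458 + 0.017884 = 2.3400.
F = −kT ln Z = −3.18 × ln(2.3400) = −3.18 × 0.85015 = -2.70 ε.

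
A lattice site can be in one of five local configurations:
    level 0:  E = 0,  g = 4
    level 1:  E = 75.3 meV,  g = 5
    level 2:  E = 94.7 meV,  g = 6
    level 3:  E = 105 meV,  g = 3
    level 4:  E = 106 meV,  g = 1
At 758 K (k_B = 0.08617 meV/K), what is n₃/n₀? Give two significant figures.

k_BT = 0.08617 × 758 K = 65.32 meV.
n₃/n₀ = (g₃/g₀) exp[−(E₃−E₀)/kT] = (3/4) × exp(−(105 meV)/(65.32 meV)) = (3/4) × exp(-1.607) = 0.15.

0.15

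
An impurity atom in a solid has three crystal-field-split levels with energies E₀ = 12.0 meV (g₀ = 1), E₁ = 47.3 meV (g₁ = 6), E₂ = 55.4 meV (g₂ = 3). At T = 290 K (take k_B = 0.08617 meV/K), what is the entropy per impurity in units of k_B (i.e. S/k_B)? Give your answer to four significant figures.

2.092

k_BT = 0.08617 × 290 K = 24.9893 meV.
Eᵢ/kT = 0.480206, 1.89281, 2.21695.
Z = Σ gᵢe^(−Eᵢ/kT) = 1·e^(−0.480206) + 6·e^(−1.89281) + 3·e^(−2.21695) = 0.618656 + 0.903887 + 0.326823 = 1.84937.
⟨E⟩ = Σ EᵢPᵢ = 36.9227 meV.
S/k_B = ln Z + ⟨E⟩/kT = ln(1.84937) + 36.9227/24.9893 = 0.614845 + 1.47754 = 2.092.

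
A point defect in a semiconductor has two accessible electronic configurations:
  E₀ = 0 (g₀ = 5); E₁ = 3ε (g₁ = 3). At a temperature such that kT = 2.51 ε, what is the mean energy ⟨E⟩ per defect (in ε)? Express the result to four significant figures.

Eᵢ/kT = 0, 1.19522.
Z = Σ gᵢe^(−Eᵢ/kT) = 5·e^(−0) + 3·e^(−1.19522) = 5.00000 + 0.907912 = 5.90791.
⟨E⟩ = Σ Eᵢ gᵢe^(−Eᵢ/kT) / Z = (0·5.00000 + 3·0.907912) / 5.90791 = 0.4610 ε.

0.4610 ε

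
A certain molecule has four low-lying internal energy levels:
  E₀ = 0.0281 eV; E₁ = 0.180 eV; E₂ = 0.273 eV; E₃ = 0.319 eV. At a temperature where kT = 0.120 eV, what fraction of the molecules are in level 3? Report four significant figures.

0.05902

Eᵢ/kT = 0.234167, 1.50000, 2.27500, 2.65833.
Z = Σ e^(−Eᵢ/kT) = e^(−0.234167) + e^(−1.50000) + e^(−2.27500) + e^(−2.65833) = 0.791230 + 0.223130 + 0.102797 + 0.0700651 = 1.18722.
P₃ = e^(−E₃/kT) / Z = 0.0700651/1.18722 = 0.05902.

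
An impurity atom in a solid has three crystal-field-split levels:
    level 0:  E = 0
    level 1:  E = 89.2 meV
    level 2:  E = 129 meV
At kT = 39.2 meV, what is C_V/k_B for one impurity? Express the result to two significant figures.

Eᵢ/kT = 0, 2.276, 3.291.
Z = Σ e^(−Eᵢ/kT) = e^(−0) + e^(−2.276) + e^(−3.291) = 1.000 + 0.1027 + 0.03722 = 1.140.
⟨E⟩ = 12.25 meV, ⟨E²⟩ = 1260 meV².
C_V/k_B = (⟨E²⟩ − ⟨E⟩²)/(kT)² = (1260 − 150.1)/1537 = 0.72.

0.72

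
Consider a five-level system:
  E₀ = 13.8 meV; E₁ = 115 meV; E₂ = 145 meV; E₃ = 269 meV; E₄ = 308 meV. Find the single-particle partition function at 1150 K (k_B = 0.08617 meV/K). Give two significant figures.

Z = 1.5

k_BT = 0.08617 × 1150 K = 99.10 meV.
Eᵢ/kT = 0.1393, 1.160, 1.463, 2.714, 3.108.
Z = Σ e^(−Eᵢ/kT) = e^(−0.1393) + e^(−1.160) + e^(−1.463) + e^(−2.714) + e^(−3.108) = 0.8700 + 0.3135 + 0.2315 + 0.06627 + 0.04469 = 1.526.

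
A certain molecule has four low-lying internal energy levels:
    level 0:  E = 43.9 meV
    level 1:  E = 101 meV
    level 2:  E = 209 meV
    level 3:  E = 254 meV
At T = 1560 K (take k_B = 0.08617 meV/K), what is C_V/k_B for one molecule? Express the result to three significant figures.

k_BT = 0.08617 × 1560 K = 134.43 meV.
Eᵢ/kT = 0.32656, 0.75132, 1.5547, 1.8895.
Z = Σ e^(−Eᵢ/kT) = e^(−0.32656) + e^(−0.75132) + e^(−1.5547) + e^(−1.8895) = 0.72140 + 0.47174 + 0.21125 + 0.15115 = 1.5555.
⟨E⟩ = 104.06 meV, ⟨E²⟩ = 16189 meV².
C_V/k_B = (⟨E²⟩ − ⟨E⟩²)/(kT)² = (16189 − 10828)/18071 = 0.297.

0.297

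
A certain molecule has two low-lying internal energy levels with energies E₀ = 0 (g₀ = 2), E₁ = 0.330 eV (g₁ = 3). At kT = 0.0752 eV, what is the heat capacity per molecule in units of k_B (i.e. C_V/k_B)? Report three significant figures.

Eᵢ/kT = 0, 4.3883.
Z = Σ gᵢe^(−Eᵢ/kT) = 2·e^(−0) + 3·e^(−4.3883) = 2.0000 + 0.037265 = 2.0373.
⟨E⟩ = 0.0060362 eV, ⟨E²⟩ = 0.0019919 eV².
C_V/k_B = (⟨E²⟩ − ⟨E⟩²)/(kT)² = (0.0019919 − 0.000036436)/0.0056550 = 0.346.

0.346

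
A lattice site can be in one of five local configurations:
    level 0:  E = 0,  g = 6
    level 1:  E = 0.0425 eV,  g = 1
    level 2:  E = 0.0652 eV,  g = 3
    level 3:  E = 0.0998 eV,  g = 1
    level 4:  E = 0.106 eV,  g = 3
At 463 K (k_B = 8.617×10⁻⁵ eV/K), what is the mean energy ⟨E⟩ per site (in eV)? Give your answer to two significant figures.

k_BT = 8.617×10⁻⁵ × 463 K = 0.03990 eV.
Eᵢ/kT = 0, 1.065, 1.634, 2.501, 2.657.
Z = Σ gᵢe^(−Eᵢ/kT) = 6·e^(−0) + 1·e^(−1.065) + 3·e^(−1.634) + 1·e^(−2.501) + 3·e^(−2.657) = 6.000 + 0.3447 + 0.5854 + 0.08200 + 0.2105 = 7.223.
⟨E⟩ = Σ Eᵢ gᵢe^(−Eᵢ/kT) / Z = (0·6.000 + 0.0425·0.3447 + 0.0652·0.5854 + 0.0998·0.08200 + 0.106·0.2105) / 7.223 = 0.012 eV.

0.012 eV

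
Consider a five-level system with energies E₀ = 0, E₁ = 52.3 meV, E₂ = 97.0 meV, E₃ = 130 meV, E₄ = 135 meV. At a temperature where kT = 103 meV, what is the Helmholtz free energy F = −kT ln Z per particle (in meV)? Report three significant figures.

-96.2 meV

Eᵢ/kT = 0, 0.50777, 0.94175, 1.2621, 1.3107.
Z = Σ e^(−Eᵢ/kT) = e^(−0) + e^(−0.50777) + e^(−0.94175) + e^(−1.2621) + e^(−1.3107) = 1.0000 + 0.60184 + 0.38994 + 0.28306 + 0.26963 = 2.5445.
F = −kT ln Z = −103 × ln(2.5445) = −103 × 0.93393 = -96.2 meV.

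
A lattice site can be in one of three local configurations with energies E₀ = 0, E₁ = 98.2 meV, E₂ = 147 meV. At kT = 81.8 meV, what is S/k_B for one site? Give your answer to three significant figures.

Eᵢ/kT = 0, 1.2005, 1.7971.
Z = Σ e^(−Eᵢ/kT) = e^(−0) + e^(−1.2005) + e^(−1.7971) = 1.0000 + 0.30104 + 0.16578 = 1.4668.
⟨E⟩ = Σ EᵢPᵢ = 36.768 meV.
S/k_B = ln Z + ⟨E⟩/kT = ln(1.4668) + 36.768/81.8 = 0.38308 + 0.44949 = 0.833.

0.833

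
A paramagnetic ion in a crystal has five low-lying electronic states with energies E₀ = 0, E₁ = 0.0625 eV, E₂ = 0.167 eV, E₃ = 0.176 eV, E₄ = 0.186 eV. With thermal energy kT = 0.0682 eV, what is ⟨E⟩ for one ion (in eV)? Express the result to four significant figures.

Eᵢ/kT = 0, 0.916422, 2.44868, 2.58065, 2.72727.
Z = Σ e^(−Eᵢ/kT) = e^(−0) + e^(−0.916422) + e^(−2.44868) + e^(−2.58065) + e^(−2.72727) = 1.00000 + 0.399947 + 0.0864076 + 0.0757248 + 0.0653976 = 1.62748.
⟨E⟩ = Σ Eᵢ e^(−Eᵢ/kT) / Z = (0·1.00000 + 0.0625·0.399947 + 0.167·0.0864076 + 0.176·0.0757248 + 0.186·0.0653976) / 1.62748 = 0.03989 eV.

0.03989 eV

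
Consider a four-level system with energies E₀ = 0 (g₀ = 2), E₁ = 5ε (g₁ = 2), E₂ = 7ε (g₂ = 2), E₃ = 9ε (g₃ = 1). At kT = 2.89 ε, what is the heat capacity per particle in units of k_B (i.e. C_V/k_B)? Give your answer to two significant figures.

0.77

Eᵢ/kT = 0, 1.730, 2.422, 3.114.
Z = Σ gᵢe^(−Eᵢ/kT) = 2·e^(−0) + 2·e^(−1.730) + 2·e^(−2.422) + 1·e^(−3.114) = 2.000 + 0.3546 + 0.1775 + 0.04442 = 2.577.
⟨E⟩ = 1.325 ε, ⟨E²⟩ = 8.211 ε².
C_V/k_B = (⟨E²⟩ − ⟨E⟩²)/(kT)² = (8.211 − 1.756)/8.352 = 0.77.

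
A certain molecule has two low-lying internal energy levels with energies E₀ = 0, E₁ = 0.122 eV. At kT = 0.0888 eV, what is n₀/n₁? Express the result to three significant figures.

n₀/n₁ = exp[−(E₀−E₁)/kT] = exp(−(-0.122 eV)/(0.0888 eV)) = exp(1.3739) = 3.95.

3.95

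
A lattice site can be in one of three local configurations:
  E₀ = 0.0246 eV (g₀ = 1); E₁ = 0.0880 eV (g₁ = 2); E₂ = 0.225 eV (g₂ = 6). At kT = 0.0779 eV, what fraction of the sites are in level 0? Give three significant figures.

Eᵢ/kT = 0.31579, 1.1297, 2.8883.
Z = Σ gᵢe^(−Eᵢ/kT) = 1·e^(−0.31579) + 2·e^(−1.1297) + 6·e^(−2.8883) = 0.72921 + 0.64626 + 0.33402 = 1.7095.
P₀ = g₀ e^(−E₀/kT) / Z = 0.72921/1.7095 = 0.427.

0.427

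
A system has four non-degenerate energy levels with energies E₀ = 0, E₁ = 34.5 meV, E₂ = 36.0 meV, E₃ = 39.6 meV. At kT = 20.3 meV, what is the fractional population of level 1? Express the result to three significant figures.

Eᵢ/kT = 0, 1.6995, 1.7734, 1.9507.
Z = Σ e^(−Eᵢ/kT) = e^(−0) + e^(−1.6995) + e^(−1.7734) + e^(−1.9507) = 1.0000 + 0.18277 + 0.16975 + 0.14217 = 1.4947.
P₁ = e^(−E₁/kT) / Z = 0.18277/1.4947 = 0.122.

0.122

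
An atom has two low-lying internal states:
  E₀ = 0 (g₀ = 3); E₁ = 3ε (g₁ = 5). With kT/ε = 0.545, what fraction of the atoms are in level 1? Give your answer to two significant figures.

0.0067

Eᵢ/kT = 0, 5.505.
Z = Σ gᵢe^(−Eᵢ/kT) = 3·e^(−0) + 5·e^(−5.505) = 3.000 + 0.02033 = 3.020.
P₁ = g₁ e^(−E₁/kT) / Z = 0.02033/3.020 = 0.0067.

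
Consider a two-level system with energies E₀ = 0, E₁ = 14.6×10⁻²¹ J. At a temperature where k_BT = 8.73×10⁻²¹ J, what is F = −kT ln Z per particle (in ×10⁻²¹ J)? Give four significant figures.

Eᵢ/kT = 0, 1.67239.
Z = Σ e^(−Eᵢ/kT) = e^(−0) + e^(−1.67239) = 1.00000 + 0.187798 = 1.18780.
F = −kT ln Z = −8.73 × ln(1.18780) = −8.73 × 0.172103 = -1.502 ×10⁻²¹ J.

-1.502 ×10⁻²¹ J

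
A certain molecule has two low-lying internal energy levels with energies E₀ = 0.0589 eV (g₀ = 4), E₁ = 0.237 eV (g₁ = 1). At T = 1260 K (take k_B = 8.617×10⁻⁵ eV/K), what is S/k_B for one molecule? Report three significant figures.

k_BT = 8.617×10⁻⁵ × 1260 K = 0.10857 eV.
Eᵢ/kT = 0.54251, 2.1829.
Z = Σ gᵢe^(−Eᵢ/kT) = 4·e^(−0.54251) + 1·e^(−2.1829) = 2.3251 + 0.11271 = 2.4378.
⟨E⟩ = Σ EᵢPᵢ = 0.067135 eV.
S/k_B = ln Z + ⟨E⟩/kT = ln(2.4378) + 0.067135/0.10857 = 0.89110 + 0.61836 = 1.51.

1.51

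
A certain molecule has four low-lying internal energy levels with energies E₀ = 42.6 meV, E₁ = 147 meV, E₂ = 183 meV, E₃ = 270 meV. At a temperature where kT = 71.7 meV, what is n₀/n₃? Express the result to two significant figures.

24

n₀/n₃ = exp[−(E₀−E₃)/kT] = exp(−(-227.4 meV)/(71.7 meV)) = exp(3.172) = 24.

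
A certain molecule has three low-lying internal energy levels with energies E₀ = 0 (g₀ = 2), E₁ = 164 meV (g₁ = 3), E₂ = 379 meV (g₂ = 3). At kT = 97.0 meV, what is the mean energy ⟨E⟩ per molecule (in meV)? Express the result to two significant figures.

Eᵢ/kT = 0, 1.691, 3.907.
Z = Σ gᵢe^(−Eᵢ/kT) = 2·e^(−0) + 3·e^(−1.691) + 3·e^(−3.907) = 2.000 + 0.5530 + 0.06030 = 2.613.
⟨E⟩ = Σ Eᵢ gᵢe^(−Eᵢ/kT) / Z = (0·2.000 + 164·0.5530 + 379·0.06030) / 2.613 = 43 meV.

43 meV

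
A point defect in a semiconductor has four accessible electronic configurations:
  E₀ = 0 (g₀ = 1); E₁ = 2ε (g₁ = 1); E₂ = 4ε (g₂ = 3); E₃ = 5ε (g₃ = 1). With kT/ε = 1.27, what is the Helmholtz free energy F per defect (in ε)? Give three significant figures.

Eᵢ/kT = 0, 1.5748, 3.1496, 3.9370.
Z = Σ gᵢe^(−Eᵢ/kT) = 1·e^(−0) + 1·e^(−1.5748) + 3·e^(−3.1496) + 1·e^(−3.9370) = 1.0000 + 0.20705 + 0.12861 + 0.019507 = 1.3552.
F = −kT ln Z = −1.27 × ln(1.3552) = −1.27 × 0.30395 = -0.386 ε.

-0.386 ε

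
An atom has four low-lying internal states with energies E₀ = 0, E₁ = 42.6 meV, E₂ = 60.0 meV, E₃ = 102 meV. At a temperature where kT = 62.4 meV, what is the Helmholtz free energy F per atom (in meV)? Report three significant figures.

-45.8 meV

Eᵢ/kT = 0, 0.68269, 0.96154, 1.6346.
Z = Σ e^(−Eᵢ/kT) = e^(−0) + e^(−0.68269) + e^(−0.96154) + e^(−1.6346) = 1.0000 + 0.50526 + 0.38230 + 0.19503 = 2.0826.
F = −kT ln Z = −62.4 × ln(2.0826) = −62.4 × 0.73362 = -45.8 meV.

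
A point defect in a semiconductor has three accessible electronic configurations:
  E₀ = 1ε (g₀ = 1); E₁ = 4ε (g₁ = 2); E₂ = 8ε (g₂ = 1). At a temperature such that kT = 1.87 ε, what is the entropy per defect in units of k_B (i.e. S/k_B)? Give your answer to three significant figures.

0.869

Eᵢ/kT = 0.53476, 2.1390, 4.2781.
Z = Σ gᵢe^(−Eᵢ/kT) = 1·e^(−0.53476) + 2·e^(−2.1390) + 1·e^(−4.2781) = 0.58581 + 0.23555 + 0.013869 = 0.83523.
⟨E⟩ = Σ EᵢPᵢ = 1.9623 ε.
S/k_B = ln Z + ⟨E⟩/kT = ln(0.83523) + 1.9623/1.87 = -0.18005 + 1.0494 = 0.869.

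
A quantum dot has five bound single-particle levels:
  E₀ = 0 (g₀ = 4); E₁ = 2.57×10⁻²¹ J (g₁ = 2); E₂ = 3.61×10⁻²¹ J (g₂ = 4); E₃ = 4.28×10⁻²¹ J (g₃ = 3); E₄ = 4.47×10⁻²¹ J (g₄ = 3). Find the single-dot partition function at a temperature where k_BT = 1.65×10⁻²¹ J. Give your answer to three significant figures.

Z = 5.29

Eᵢ/kT = 0, 1.5576, 2.1879, 2.5939, 2.7091.
Z = Σ gᵢe^(−Eᵢ/kT) = 4·e^(−0) + 2·e^(−1.5576) + 4·e^(−2.1879) + 3·e^(−2.5939) + 3·e^(−2.7091) = 4.0000 + 0.42128 + 0.44861 + 0.22418 + 0.19979 = 5.2939.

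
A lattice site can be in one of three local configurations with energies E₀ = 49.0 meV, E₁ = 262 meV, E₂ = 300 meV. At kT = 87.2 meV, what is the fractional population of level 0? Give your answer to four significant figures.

0.8748

Eᵢ/kT = 0.561927, 3.00459, 3.44037.
Z = Σ e^(−Eᵢ/kT) = e^(−0.561927) + e^(−3.00459) + e^(−3.44037) = 0.570109 + 0.0495591 + 0.0320528 = 0.651721.
P₀ = e^(−E₀/kT) / Z = 0.570109/0.651721 = 0.8748.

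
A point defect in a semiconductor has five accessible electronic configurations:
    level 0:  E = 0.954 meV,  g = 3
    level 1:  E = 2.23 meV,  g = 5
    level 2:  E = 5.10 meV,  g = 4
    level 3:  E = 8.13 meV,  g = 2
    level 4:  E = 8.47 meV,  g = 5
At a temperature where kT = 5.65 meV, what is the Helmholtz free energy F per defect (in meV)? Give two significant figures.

Eᵢ/kT = 0.1688, 0.3947, 0.9027, 1.439, 1.499.
Z = Σ gᵢe^(−Eᵢ/kT) = 3·e^(−0.1688) + 5·e^(−0.3947) + 4·e^(−0.9027) + 2·e^(−1.439) + 5·e^(−1.499) = 2.534 + 3.369 + 1.622 + 0.4743 + 1.117 = 9.116.
F = −kT ln Z = −5.65 × ln(9.116) = −5.65 × 2.210 = -12 meV.

-12 meV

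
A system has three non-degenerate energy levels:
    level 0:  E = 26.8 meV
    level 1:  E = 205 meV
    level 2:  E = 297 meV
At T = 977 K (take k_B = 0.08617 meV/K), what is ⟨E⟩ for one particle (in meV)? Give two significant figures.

55 meV

k_BT = 0.08617 × 977 K = 84.19 meV.
Eᵢ/kT = 0.3183, 2.435, 3.528.
Z = Σ e^(−Eᵢ/kT) = e^(−0.3183) + e^(−2.435) + e^(−3.528) = 0.7274 + 0.08760 + 0.02936 = 0.8444.
⟨E⟩ = Σ Eᵢ e^(−Eᵢ/kT) / Z = (26.8·0.7274 + 205·0.08760 + 297·0.02936) / 0.8444 = 55 meV.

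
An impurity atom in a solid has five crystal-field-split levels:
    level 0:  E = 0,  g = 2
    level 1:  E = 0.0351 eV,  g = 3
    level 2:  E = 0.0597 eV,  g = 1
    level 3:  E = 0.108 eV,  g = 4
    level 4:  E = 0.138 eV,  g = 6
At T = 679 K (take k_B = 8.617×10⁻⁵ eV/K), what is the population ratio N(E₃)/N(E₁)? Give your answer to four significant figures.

k_BT = 8.617×10⁻⁵ × 679 K = 0.0585094 eV.
n₃/n₁ = (g₃/g₁) exp[−(E₃−E₁)/kT] = (4/3) × exp(−(0.0729 eV)/(0.0585094 eV)) = (4/3) × exp(-1.24595) = 0.3836.

0.3836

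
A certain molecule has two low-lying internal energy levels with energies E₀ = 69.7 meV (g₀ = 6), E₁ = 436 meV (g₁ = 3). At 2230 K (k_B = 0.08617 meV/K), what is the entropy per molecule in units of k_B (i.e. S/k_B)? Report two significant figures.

2.0

k_BT = 0.08617 × 2230 K = 192.2 meV.
Eᵢ/kT = 0.3626, 2.268.
Z = Σ gᵢe^(−Eᵢ/kT) = 6·e^(−0.3626) + 3·e^(−2.268) = 4.175 + 0.3106 = 4.486.
⟨E⟩ = Σ EᵢPᵢ = 95.06 meV.
S/k_B = ln Z + ⟨E⟩/kT = ln(4.486) + 95.06/192.2 = 1.501 + 0.4946 = 2.0.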